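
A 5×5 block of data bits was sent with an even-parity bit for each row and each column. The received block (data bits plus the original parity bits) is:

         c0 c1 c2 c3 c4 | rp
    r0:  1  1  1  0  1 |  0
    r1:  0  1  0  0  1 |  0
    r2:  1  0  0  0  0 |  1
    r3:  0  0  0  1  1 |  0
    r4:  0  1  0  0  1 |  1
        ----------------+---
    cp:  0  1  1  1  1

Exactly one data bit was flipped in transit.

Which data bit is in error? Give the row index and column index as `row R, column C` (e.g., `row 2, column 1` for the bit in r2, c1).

Recompute each row's even parity and compare to rp:
  r0: data parity 0, sent rp 0 → ok
  r1: data parity 0, sent rp 0 → ok
  r2: data parity 1, sent rp 1 → ok
  r3: data parity 0, sent rp 0 → ok
  r4: data parity 0, sent rp 1 → mismatch
Recompute each column's even parity and compare to cp:
  c0: data parity 0, sent cp 0 → ok
  c1: data parity 1, sent cp 1 → ok
  c2: data parity 1, sent cp 1 → ok
  c3: data parity 1, sent cp 1 → ok
  c4: data parity 0, sent cp 1 → mismatch
Exactly one row (r4) and one column (c4) fail → the flipped bit is at their intersection.

row 4, column 4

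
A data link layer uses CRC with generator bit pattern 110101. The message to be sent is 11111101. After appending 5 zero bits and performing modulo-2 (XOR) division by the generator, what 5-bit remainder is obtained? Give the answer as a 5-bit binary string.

00100

Append 5 zeros: 1111110100000. Divide by 110101 (XOR where the leading bit is 1):
  pos 0: 111111 XOR 110101 = 001010
  pos 2: 101001 XOR 110101 = 011100
  pos 3: 111000 XOR 110101 = 001101
  pos 5: 110100 XOR 110101 = 000001
Remainder (last 5 bits) = 00100. This is the CRC / FCS.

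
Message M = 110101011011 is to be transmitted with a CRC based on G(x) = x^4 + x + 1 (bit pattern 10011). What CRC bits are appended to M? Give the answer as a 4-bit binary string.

Append 4 zeros: 1101010110110000. Divide by 10011 (XOR where the leading bit is 1):
  pos 0: 11010 XOR 10011 = 01001
  pos 1: 10011 XOR 10011 = 00000
  pos 7: 11011 XOR 10011 = 01000
  pos 8: 10000 XOR 10011 = 00011
  pos 11: 11000 XOR 10011 = 01011
Remainder (last 4 bits) = 1011. This is the CRC / FCS.

1011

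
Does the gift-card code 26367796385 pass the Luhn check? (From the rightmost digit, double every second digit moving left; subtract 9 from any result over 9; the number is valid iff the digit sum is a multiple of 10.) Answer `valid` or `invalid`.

From the right, keep odd positions and double even positions (subtract 9 from any doubled value over 9):
  doubled (positions 2,4,...): 7 3 5 3 3 → sum 21
  kept (positions 1,3,...): 5 3 9 7 3 2 → sum 29
Total = 50.
50 mod 10 = 0, so the number is valid.

valid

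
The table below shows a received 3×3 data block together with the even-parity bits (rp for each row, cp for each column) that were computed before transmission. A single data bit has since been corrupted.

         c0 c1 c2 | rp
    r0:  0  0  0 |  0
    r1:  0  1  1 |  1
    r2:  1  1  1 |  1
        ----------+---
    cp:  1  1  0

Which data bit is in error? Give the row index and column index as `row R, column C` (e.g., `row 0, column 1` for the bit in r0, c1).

row 1, column 1

Recompute each row's even parity and compare to rp:
  r0: data parity 0, sent rp 0 → ok
  r1: data parity 0, sent rp 1 → mismatch
  r2: data parity 1, sent rp 1 → ok
Recompute each column's even parity and compare to cp:
  c0: data parity 1, sent cp 1 → ok
  c1: data parity 0, sent cp 1 → mismatch
  c2: data parity 0, sent cp 0 → ok
Exactly one row (r1) and one column (c1) fail → the flipped bit is at their intersection.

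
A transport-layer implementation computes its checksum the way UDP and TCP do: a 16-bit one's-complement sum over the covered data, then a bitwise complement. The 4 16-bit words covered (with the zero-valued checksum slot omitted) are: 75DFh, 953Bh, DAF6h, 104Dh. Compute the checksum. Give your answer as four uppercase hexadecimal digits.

One's-complement addition (fold any carry out of bit 15 back into bit 0):
  0x75DF + 0x953B = 0x10B1A → wrap carry → 0x0B1B
  0x0B1B + 0xDAF6 = 0x0E611
  0xE611 + 0x104D = 0x0F65E
One's-complement sum = 0xF65E.
Checksum = ~0xF65E & 0xFFFF = 0x09A1.

09A1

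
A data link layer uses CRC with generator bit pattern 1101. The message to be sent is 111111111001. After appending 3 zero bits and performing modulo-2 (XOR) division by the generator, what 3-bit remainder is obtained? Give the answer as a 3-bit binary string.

010

Append 3 zeros: 111111111001000. Divide by 1101 (XOR where the leading bit is 1):
  pos 0: 1111 XOR 1101 = 0010
  pos 2: 1011 XOR 1101 = 0110
  pos 3: 1101 XOR 1101 = 0000
  pos 7: 1100 XOR 1101 = 0001
  pos 10: 1100 XOR 1101 = 0001
Remainder (last 3 bits) = 010. This is the CRC / FCS.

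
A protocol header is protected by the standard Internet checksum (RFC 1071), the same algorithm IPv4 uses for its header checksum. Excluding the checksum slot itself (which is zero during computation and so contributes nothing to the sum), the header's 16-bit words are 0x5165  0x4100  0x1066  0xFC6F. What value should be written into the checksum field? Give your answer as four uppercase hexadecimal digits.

One's-complement addition (fold any carry out of bit 15 back into bit 0):
  0x5165 + 0x4100 = 0x09265
  0x9265 + 0x1066 = 0x0A2CB
  0xA2CB + 0xFC6F = 0x19F3A → wrap carry → 0x9F3B
One's-complement sum = 0x9F3B.
Checksum = ~0x9F3B & 0xFFFF = 0x60C4.

60C4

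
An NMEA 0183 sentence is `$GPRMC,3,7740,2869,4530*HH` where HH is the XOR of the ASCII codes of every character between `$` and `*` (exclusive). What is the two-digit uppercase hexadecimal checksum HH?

7B

XOR the ASCII codes of the payload characters:
  'G' = 0x47 → acc = 0x47
  'P' = 0x50 → acc = 0x17
  'R' = 0x52 → acc = 0x45
  'M' = 0x4D → acc = 0x08
  'C' = 0x43 → acc = 0x4B
  ',' = 0x2C → acc = 0x67
  '3' = 0x33 → acc = 0x54
  ',' = 0x2C → acc = 0x78
  '7' = 0x37 → acc = 0x4F
  '7' = 0x37 → acc = 0x78
  '4' = 0x34 → acc = 0x4C
  '0' = 0x30 → acc = 0x7C
  ',' = 0x2C → acc = 0x50
  '2' = 0x32 → acc = 0x62
  '8' = 0x38 → acc = 0x5A
  '6' = 0x36 → acc = 0x6C
  '9' = 0x39 → acc = 0x55
  ',' = 0x2C → acc = 0x79
  '4' = 0x34 → acc = 0x4D
  '5' = 0x35 → acc = 0x78
  '3' = 0x33 → acc = 0x4B
  '0' = 0x30 → acc = 0x7B
Checksum = 0x7B.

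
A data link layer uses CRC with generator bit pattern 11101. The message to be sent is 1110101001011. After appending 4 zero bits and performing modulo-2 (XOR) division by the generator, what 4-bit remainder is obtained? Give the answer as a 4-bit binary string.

0011

Append 4 zeros: 11101010010110000. Divide by 11101 (XOR where the leading bit is 1):
  pos 0: 11101 XOR 11101 = 00000
  pos 6: 10010 XOR 11101 = 01111
  pos 7: 11111 XOR 11101 = 00010
  pos 10: 10100 XOR 11101 = 01001
  pos 11: 10010 XOR 11101 = 01111
  pos 12: 11110 XOR 11101 = 00011
Remainder (last 4 bits) = 0011. This is the CRC / FCS.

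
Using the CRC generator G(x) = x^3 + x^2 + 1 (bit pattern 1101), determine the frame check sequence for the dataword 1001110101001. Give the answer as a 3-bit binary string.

010

Append 3 zeros: 1001110101001000. Divide by 1101 (XOR where the leading bit is 1):
  pos 0: 1001 XOR 1101 = 0100
  pos 1: 1001 XOR 1101 = 0100
  pos 2: 1001 XOR 1101 = 0100
  pos 3: 1000 XOR 1101 = 0101
  pos 4: 1011 XOR 1101 = 0110
  pos 5: 1100 XOR 1101 = 0001
  pos 8: 1100 XOR 1101 = 0001
  pos 11: 1100 XOR 1101 = 0001
Remainder (last 3 bits) = 010. This is the CRC / FCS.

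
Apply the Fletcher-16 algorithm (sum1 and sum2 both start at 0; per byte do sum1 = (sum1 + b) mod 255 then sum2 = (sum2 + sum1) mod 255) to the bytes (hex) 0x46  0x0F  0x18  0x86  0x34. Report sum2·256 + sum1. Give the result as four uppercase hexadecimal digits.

Running sums (mod 255):
  after byte 0 (0x46): sum1=70, sum2=70
  after byte 1 (0x0F): sum1=85, sum2=155
  after byte 2 (0x18): sum1=109, sum2=9
  after byte 3 (0x86): sum1=243, sum2=252
  after byte 4 (0x34): sum1=40, sum2=37
Checksum = sum2·256 + sum1 = 37·256 + 40 = 9512 = 0x2528.

2528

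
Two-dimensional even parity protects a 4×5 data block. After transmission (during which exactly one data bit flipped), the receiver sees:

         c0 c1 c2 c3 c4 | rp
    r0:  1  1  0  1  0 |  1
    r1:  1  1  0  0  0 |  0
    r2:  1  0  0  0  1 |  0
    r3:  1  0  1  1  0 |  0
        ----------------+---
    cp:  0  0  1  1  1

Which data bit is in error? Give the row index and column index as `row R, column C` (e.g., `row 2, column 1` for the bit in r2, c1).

row 3, column 3

Recompute each row's even parity and compare to rp:
  r0: data parity 1, sent rp 1 → ok
  r1: data parity 0, sent rp 0 → ok
  r2: data parity 0, sent rp 0 → ok
  r3: data parity 1, sent rp 0 → mismatch
Recompute each column's even parity and compare to cp:
  c0: data parity 0, sent cp 0 → ok
  c1: data parity 0, sent cp 0 → ok
  c2: data parity 1, sent cp 1 → ok
  c3: data parity 0, sent cp 1 → mismatch
  c4: data parity 1, sent cp 1 → ok
Exactly one row (r3) and one column (c3) fail → the flipped bit is at their intersection.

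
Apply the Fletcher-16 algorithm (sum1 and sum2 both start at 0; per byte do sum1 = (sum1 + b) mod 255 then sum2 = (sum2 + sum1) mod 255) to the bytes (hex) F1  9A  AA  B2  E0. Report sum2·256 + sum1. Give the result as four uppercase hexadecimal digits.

6ACA

Running sums (mod 255):
  after byte 0 (F1): sum1=241, sum2=241
  after byte 1 (9A): sum1=140, sum2=126
  after byte 2 (AA): sum1=55, sum2=181
  after byte 3 (B2): sum1=233, sum2=159
  after byte 4 (E0): sum1=202, sum2=106
Checksum = sum2·256 + sum1 = 106·256 + 202 = 27338 = 0x6ACA.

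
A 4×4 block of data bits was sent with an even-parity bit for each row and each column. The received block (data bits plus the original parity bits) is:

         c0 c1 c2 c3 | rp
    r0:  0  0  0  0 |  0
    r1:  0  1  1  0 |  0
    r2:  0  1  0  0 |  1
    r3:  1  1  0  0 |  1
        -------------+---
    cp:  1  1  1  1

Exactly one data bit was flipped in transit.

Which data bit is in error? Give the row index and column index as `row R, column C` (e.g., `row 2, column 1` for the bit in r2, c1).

row 3, column 3

Recompute each row's even parity and compare to rp:
  r0: data parity 0, sent rp 0 → ok
  r1: data parity 0, sent rp 0 → ok
  r2: data parity 1, sent rp 1 → ok
  r3: data parity 0, sent rp 1 → mismatch
Recompute each column's even parity and compare to cp:
  c0: data parity 1, sent cp 1 → ok
  c1: data parity 1, sent cp 1 → ok
  c2: data parity 1, sent cp 1 → ok
  c3: data parity 0, sent cp 1 → mismatch
Exactly one row (r3) and one column (c3) fail → the flipped bit is at their intersection.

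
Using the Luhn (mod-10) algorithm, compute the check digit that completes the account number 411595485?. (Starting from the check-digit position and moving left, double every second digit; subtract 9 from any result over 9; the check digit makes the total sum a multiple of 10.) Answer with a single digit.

Partial digits right→left: 5 8 4 5 9 5 1 1 4
Double every second digit counting from the check-digit position (so the 1st, 3rd, 5th, ... of the partial from the right).
  doubled (with −9 where >9): 1 8 9 2 8 → sum 28
  kept as-is: 8 5 5 1 → sum 19
Total = 28 + 19 = 47.
Check digit = (10 − (47 mod 10)) mod 10 = 3.

3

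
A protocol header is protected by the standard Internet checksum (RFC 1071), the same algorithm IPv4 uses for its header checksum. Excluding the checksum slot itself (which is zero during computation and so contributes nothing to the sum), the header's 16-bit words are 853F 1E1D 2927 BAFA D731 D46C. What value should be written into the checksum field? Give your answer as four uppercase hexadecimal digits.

CCE2

One's-complement addition (fold any carry out of bit 15 back into bit 0):
  0x853F + 0x1E1D = 0x0A35C
  0xA35C + 0x2927 = 0x0CC83
  0xCC83 + 0xBAFA = 0x1877D → wrap carry → 0x877E
  0x877E + 0xD731 = 0x15EAF → wrap carry → 0x5EB0
  0x5EB0 + 0xD46C = 0x1331C → wrap carry → 0x331D
One's-complement sum = 0x331D.
Checksum = ~0x331D & 0xFFFF = 0xCCE2.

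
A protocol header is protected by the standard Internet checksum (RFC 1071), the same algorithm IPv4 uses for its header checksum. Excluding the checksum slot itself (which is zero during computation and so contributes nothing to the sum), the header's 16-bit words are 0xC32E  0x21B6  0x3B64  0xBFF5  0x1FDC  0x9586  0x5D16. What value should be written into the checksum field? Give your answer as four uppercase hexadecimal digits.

0D48

One's-complement addition (fold any carry out of bit 15 back into bit 0):
  0xC32E + 0x21B6 = 0x0E4E4
  0xE4E4 + 0x3B64 = 0x12048 → wrap carry → 0x2049
  0x2049 + 0xBFF5 = 0x0E03E
  0xE03E + 0x1FDC = 0x1001A → wrap carry → 0x001B
  0x001B + 0x9586 = 0x095A1
  0x95A1 + 0x5D16 = 0x0F2B7
One's-complement sum = 0xF2B7.
Checksum = ~0xF2B7 & 0xFFFF = 0x0D48.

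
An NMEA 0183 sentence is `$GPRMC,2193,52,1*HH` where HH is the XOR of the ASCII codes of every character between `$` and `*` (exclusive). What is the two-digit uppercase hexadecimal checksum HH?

58

XOR the ASCII codes of the payload characters:
  'G' = 0x47 → acc = 0x47
  'P' = 0x50 → acc = 0x17
  'R' = 0x52 → acc = 0x45
  'M' = 0x4D → acc = 0x08
  'C' = 0x43 → acc = 0x4B
  ',' = 0x2C → acc = 0x67
  '2' = 0x32 → acc = 0x55
  '1' = 0x31 → acc = 0x64
  '9' = 0x39 → acc = 0x5D
  '3' = 0x33 → acc = 0x6E
  ',' = 0x2C → acc = 0x42
  '5' = 0x35 → acc = 0x77
  '2' = 0x32 → acc = 0x45
  ',' = 0x2C → acc = 0x69
  '1' = 0x31 → acc = 0x58
Checksum = 0x58.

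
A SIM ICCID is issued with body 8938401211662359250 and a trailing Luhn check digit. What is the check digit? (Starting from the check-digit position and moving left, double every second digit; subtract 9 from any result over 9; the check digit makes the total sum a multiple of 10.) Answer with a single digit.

0

Partial digits right→left: 0 5 2 9 5 3 2 6 6 1 1 2 1 0 4 8 3 9 8
Double every second digit counting from the check-digit position (so the 1st, 3rd, 5th, ... of the partial from the right).
  doubled (with −9 where >9): 0 4 1 4 3 2 2 8 6 7 → sum 37
  kept as-is: 5 9 3 6 1 2 0 8 9 → sum 43
Total = 37 + 43 = 80.
Check digit = (10 − (80 mod 10)) mod 10 = 0.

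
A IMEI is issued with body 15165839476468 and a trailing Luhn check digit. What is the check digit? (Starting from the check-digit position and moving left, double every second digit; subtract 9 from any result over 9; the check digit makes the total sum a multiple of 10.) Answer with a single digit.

4

Partial digits right→left: 8 6 4 6 7 4 9 3 8 5 6 1 5 1
Double every second digit counting from the check-digit position (so the 1st, 3rd, 5th, ... of the partial from the right).
  doubled (with −9 where >9): 7 8 5 9 7 3 1 → sum 40
  kept as-is: 6 6 4 3 5 1 1 → sum 26
Total = 40 + 26 = 66.
Check digit = (10 − (66 mod 10)) mod 10 = 4.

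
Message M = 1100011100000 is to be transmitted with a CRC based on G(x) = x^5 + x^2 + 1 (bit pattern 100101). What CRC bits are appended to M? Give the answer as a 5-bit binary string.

10000

Append 5 zeros: 110001110000000000. Divide by 100101 (XOR where the leading bit is 1):
  pos 0: 110001 XOR 100101 = 010100
  pos 1: 101001 XOR 100101 = 001100
  pos 3: 110010 XOR 100101 = 010111
  pos 4: 101110 XOR 100101 = 001011
  pos 6: 101100 XOR 100101 = 001001
  pos 8: 100100 XOR 100101 = 000001
Remainder (last 5 bits) = 10000. This is the CRC / FCS.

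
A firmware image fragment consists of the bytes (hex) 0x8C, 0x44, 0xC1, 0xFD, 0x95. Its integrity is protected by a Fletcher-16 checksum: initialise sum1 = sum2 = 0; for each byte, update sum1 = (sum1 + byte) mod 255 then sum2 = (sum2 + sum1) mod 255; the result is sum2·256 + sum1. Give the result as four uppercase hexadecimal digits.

A626

Running sums (mod 255):
  after byte 0 (0x8C): sum1=140, sum2=140
  after byte 1 (0x44): sum1=208, sum2=93
  after byte 2 (0xC1): sum1=146, sum2=239
  after byte 3 (0xFD): sum1=144, sum2=128
  after byte 4 (0x95): sum1=38, sum2=166
Checksum = sum2·256 + sum1 = 166·256 + 38 = 42534 = 0xA626.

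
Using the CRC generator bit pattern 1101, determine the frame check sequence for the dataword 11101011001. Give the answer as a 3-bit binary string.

Append 3 zeros: 11101011001000. Divide by 1101 (XOR where the leading bit is 1):
  pos 0: 1110 XOR 1101 = 0011
  pos 2: 1110 XOR 1101 = 0011
  pos 4: 1111 XOR 1101 = 0010
  pos 6: 1000 XOR 1101 = 0101
  pos 7: 1011 XOR 1101 = 0110
  pos 8: 1100 XOR 1101 = 0001
Remainder (last 3 bits) = 100. This is the CRC / FCS.

100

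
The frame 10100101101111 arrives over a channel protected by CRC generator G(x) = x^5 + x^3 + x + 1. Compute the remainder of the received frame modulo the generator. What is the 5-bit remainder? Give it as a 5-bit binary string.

01110

Modulo-2 division of 10100101101111 by 101011:
  pos 0: 101001 XOR 101011 = 000010
  pos 4: 100110 XOR 101011 = 001101
  pos 6: 110111 XOR 101011 = 011100
  pos 7: 111001 XOR 101011 = 010010
  pos 8: 100101 XOR 101011 = 001110
Remainder = 01110 (nonzero — an error is detected).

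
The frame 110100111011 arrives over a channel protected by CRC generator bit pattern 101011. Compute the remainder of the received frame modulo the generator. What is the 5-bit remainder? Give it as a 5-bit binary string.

Modulo-2 division of 110100111011 by 101011:
  pos 0: 110100 XOR 101011 = 011111
  pos 1: 111111 XOR 101011 = 010100
  pos 2: 101001 XOR 101011 = 000010
  pos 6: 101011 XOR 101011 = 000000
Remainder = 00000 (zero — the frame passes the CRC check).

00000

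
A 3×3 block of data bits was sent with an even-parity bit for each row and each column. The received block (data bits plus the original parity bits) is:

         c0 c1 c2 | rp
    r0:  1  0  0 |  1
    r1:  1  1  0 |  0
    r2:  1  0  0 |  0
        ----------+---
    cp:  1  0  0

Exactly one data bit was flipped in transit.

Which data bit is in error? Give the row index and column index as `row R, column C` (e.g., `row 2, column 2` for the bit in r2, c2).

row 2, column 1

Recompute each row's even parity and compare to rp:
  r0: data parity 1, sent rp 1 → ok
  r1: data parity 0, sent rp 0 → ok
  r2: data parity 1, sent rp 0 → mismatch
Recompute each column's even parity and compare to cp:
  c0: data parity 1, sent cp 1 → ok
  c1: data parity 1, sent cp 0 → mismatch
  c2: data parity 0, sent cp 0 → ok
Exactly one row (r2) and one column (c1) fail → the flipped bit is at their intersection.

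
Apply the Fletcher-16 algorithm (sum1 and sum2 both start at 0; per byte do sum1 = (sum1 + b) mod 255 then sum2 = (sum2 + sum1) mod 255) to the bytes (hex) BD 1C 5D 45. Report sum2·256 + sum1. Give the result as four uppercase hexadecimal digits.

4B7C

Running sums (mod 255):
  after byte 0 (BD): sum1=189, sum2=189
  after byte 1 (1C): sum1=217, sum2=151
  after byte 2 (5D): sum1=55, sum2=206
  after byte 3 (45): sum1=124, sum2=75
Checksum = sum2·256 + sum1 = 75·256 + 124 = 19324 = 0x4B7C.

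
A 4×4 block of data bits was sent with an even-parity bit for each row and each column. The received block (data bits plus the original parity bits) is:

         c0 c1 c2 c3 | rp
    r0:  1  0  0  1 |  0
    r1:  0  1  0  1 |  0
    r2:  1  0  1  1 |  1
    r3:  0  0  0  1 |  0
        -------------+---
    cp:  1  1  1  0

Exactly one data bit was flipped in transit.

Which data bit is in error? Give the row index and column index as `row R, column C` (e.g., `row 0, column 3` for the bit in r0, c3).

Recompute each row's even parity and compare to rp:
  r0: data parity 0, sent rp 0 → ok
  r1: data parity 0, sent rp 0 → ok
  r2: data parity 1, sent rp 1 → ok
  r3: data parity 1, sent rp 0 → mismatch
Recompute each column's even parity and compare to cp:
  c0: data parity 0, sent cp 1 → mismatch
  c1: data parity 1, sent cp 1 → ok
  c2: data parity 1, sent cp 1 → ok
  c3: data parity 0, sent cp 0 → ok
Exactly one row (r3) and one column (c0) fail → the flipped bit is at their intersection.

row 3, column 0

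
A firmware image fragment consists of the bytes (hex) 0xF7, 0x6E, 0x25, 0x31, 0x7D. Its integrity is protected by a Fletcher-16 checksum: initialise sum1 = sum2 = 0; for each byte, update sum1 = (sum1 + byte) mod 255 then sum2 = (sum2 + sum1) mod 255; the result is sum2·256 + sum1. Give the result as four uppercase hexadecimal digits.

E03A

Running sums (mod 255):
  after byte 0 (0xF7): sum1=247, sum2=247
  after byte 1 (0x6E): sum1=102, sum2=94
  after byte 2 (0x25): sum1=139, sum2=233
  after byte 3 (0x31): sum1=188, sum2=166
  after byte 4 (0x7D): sum1=58, sum2=224
Checksum = sum2·256 + sum1 = 224·256 + 58 = 57402 = 0xE03A.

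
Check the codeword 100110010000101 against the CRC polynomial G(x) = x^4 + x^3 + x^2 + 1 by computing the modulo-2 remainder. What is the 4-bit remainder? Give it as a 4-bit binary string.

Modulo-2 division of 100110010000101 by 11101:
  pos 0: 10011 XOR 11101 = 01110
  pos 1: 11100 XOR 11101 = 00001
  pos 5: 10100 XOR 11101 = 01001
  pos 6: 10010 XOR 11101 = 01111
  pos 7: 11110 XOR 11101 = 00011
  pos 10: 11101 XOR 11101 = 00000
Remainder = 0000 (zero — the frame passes the CRC check).

0000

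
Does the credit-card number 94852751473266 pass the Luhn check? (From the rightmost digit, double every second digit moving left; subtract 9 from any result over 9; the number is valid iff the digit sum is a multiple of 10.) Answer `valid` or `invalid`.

valid

From the right, keep odd positions and double even positions (subtract 9 from any doubled value over 9):
  doubled (positions 2,4,...): 3 6 8 1 4 7 9 → sum 38
  kept (positions 1,3,...): 6 2 7 1 7 5 4 → sum 32
Total = 70.
70 mod 10 = 0, so the number is valid.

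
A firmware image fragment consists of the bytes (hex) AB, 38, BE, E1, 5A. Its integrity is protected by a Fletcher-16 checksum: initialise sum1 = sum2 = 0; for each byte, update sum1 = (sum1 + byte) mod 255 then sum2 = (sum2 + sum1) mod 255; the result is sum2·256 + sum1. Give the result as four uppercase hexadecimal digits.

Running sums (mod 255):
  after byte 0 (AB): sum1=171, sum2=171
  after byte 1 (38): sum1=227, sum2=143
  after byte 2 (BE): sum1=162, sum2=50
  after byte 3 (E1): sum1=132, sum2=182
  after byte 4 (5A): sum1=222, sum2=149
Checksum = sum2·256 + sum1 = 149·256 + 222 = 38366 = 0x95DE.

95DE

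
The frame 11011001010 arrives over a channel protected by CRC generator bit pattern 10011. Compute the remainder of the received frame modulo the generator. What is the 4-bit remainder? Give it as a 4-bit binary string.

Modulo-2 division of 11011001010 by 10011:
  pos 0: 11011 XOR 10011 = 01000
  pos 1: 10000 XOR 10011 = 00011
  pos 4: 11010 XOR 10011 = 01001
  pos 5: 10011 XOR 10011 = 00000
Remainder = 0000 (zero — the frame passes the CRC check).

0000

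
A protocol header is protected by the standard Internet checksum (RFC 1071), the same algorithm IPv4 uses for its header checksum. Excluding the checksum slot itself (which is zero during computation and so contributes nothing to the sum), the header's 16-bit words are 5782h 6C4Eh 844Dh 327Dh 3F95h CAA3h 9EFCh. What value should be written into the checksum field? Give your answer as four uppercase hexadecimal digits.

One's-complement addition (fold any carry out of bit 15 back into bit 0):
  0x5782 + 0x6C4E = 0x0C3D0
  0xC3D0 + 0x844D = 0x1481D → wrap carry → 0x481E
  0x481E + 0x327D = 0x07A9B
  0x7A9B + 0x3F95 = 0x0BA30
  0xBA30 + 0xCAA3 = 0x184D3 → wrap carry → 0x84D4
  0x84D4 + 0x9EFC = 0x123D0 → wrap carry → 0x23D1
One's-complement sum = 0x23D1.
Checksum = ~0x23D1 & 0xFFFF = 0xDC2E.

DC2E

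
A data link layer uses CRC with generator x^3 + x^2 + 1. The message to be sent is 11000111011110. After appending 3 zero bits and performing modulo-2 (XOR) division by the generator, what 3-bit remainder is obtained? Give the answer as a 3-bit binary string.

Append 3 zeros: 11000111011110000. Divide by 1101 (XOR where the leading bit is 1):
  pos 0: 1100 XOR 1101 = 0001
  pos 3: 1011 XOR 1101 = 0110
  pos 4: 1101 XOR 1101 = 0000
  pos 9: 1111 XOR 1101 = 0010
  pos 11: 1000 XOR 1101 = 0101
  pos 12: 1010 XOR 1101 = 0111
  pos 13: 1110 XOR 1101 = 0011
Remainder (last 3 bits) = 011. This is the CRC / FCS.

011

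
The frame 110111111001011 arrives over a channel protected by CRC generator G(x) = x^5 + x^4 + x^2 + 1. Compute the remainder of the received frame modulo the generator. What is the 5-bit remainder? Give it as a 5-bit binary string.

Modulo-2 division of 110111111001011 by 110101:
  pos 0: 110111 XOR 110101 = 000010
  pos 4: 101110 XOR 110101 = 011011
  pos 5: 110110 XOR 110101 = 000011
  pos 9: 111011 XOR 110101 = 001110
Remainder = 01110 (nonzero — an error is detected).

01110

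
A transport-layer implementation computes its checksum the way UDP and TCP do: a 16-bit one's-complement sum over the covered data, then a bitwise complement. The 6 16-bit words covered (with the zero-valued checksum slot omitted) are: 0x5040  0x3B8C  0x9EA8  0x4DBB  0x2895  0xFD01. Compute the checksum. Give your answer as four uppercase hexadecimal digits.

6238

One's-complement addition (fold any carry out of bit 15 back into bit 0):
  0x5040 + 0x3B8C = 0x08BCC
  0x8BCC + 0x9EA8 = 0x12A74 → wrap carry → 0x2A75
  0x2A75 + 0x4DBB = 0x07830
  0x7830 + 0x2895 = 0x0A0C5
  0xA0C5 + 0xFD01 = 0x19DC6 → wrap carry → 0x9DC7
One's-complement sum = 0x9DC7.
Checksum = ~0x9DC7 & 0xFFFF = 0x6238.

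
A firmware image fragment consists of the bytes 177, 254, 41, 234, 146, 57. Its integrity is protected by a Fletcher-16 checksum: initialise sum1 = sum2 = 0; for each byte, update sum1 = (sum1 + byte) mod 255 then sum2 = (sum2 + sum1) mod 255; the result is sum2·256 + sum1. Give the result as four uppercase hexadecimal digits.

E890

Running sums (mod 255):
  after byte 0 (177): sum1=177, sum2=177
  after byte 1 (254): sum1=176, sum2=98
  after byte 2 (41): sum1=217, sum2=60
  after byte 3 (234): sum1=196, sum2=1
  after byte 4 (146): sum1=87, sum2=88
  after byte 5 (57): sum1=144, sum2=232
Checksum = sum2·256 + sum1 = 232·256 + 144 = 59536 = 0xE890.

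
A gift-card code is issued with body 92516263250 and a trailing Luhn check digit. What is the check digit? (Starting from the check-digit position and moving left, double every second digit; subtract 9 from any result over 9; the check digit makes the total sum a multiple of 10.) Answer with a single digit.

Partial digits right→left: 0 5 2 3 6 2 6 1 5 2 9
Double every second digit counting from the check-digit position (so the 1st, 3rd, 5th, ... of the partial from the right).
  doubled (with −9 where >9): 0 4 3 3 1 9 → sum 20
  kept as-is: 5 3 2 1 2 → sum 13
Total = 20 + 13 = 33.
Check digit = (10 − (33 mod 10)) mod 10 = 7.

7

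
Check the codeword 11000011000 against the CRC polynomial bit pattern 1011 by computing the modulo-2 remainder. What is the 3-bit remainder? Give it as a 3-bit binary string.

Modulo-2 division of 11000011000 by 1011:
  pos 0: 1100 XOR 1011 = 0111
  pos 1: 1110 XOR 1011 = 0101
  pos 2: 1010 XOR 1011 = 0001
  pos 5: 1110 XOR 1011 = 0101
  pos 6: 1010 XOR 1011 = 0001
Remainder = 010 (nonzero — an error is detected).

010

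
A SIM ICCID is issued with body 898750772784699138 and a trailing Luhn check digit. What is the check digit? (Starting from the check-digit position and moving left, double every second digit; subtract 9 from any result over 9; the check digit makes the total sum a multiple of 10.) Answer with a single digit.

Partial digits right→left: 8 3 1 9 9 6 4 8 7 2 7 7 0 5 7 8 9 8
Double every second digit counting from the check-digit position (so the 1st, 3rd, 5th, ... of the partial from the right).
  doubled (with −9 where >9): 7 2 9 8 5 5 0 5 9 → sum 50
  kept as-is: 3 9 6 8 2 7 5 8 8 → sum 56
Total = 50 + 56 = 106.
Check digit = (10 − (106 mod 10)) mod 10 = 4.

4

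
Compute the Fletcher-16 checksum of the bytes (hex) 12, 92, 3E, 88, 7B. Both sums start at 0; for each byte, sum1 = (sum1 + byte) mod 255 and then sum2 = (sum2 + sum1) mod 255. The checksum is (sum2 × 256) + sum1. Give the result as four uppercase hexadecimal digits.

Running sums (mod 255):
  after byte 0 (12): sum1=18, sum2=18
  after byte 1 (92): sum1=164, sum2=182
  after byte 2 (3E): sum1=226, sum2=153
  after byte 3 (88): sum1=107, sum2=5
  after byte 4 (7B): sum1=230, sum2=235
Checksum = sum2·256 + sum1 = 235·256 + 230 = 60390 = 0xEBE6.

EBE6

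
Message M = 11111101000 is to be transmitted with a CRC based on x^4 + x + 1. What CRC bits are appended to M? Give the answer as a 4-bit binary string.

0011

Append 4 zeros: 111111010000000. Divide by 10011 (XOR where the leading bit is 1):
  pos 0: 11111 XOR 10011 = 01100
  pos 1: 11001 XOR 10011 = 01010
  pos 2: 10100 XOR 10011 = 00111
  pos 4: 11110 XOR 10011 = 01101
  pos 5: 11010 XOR 10011 = 01001
  pos 6: 10010 XOR 10011 = 00001
  pos 10: 10000 XOR 10011 = 00011
Remainder (last 4 bits) = 0011. This is the CRC / FCS.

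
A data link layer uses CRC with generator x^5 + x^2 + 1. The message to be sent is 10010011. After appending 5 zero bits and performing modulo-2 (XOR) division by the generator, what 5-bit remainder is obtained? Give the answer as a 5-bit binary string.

Append 5 zeros: 1001001100000. Divide by 100101 (XOR where the leading bit is 1):
  pos 0: 100100 XOR 100101 = 000001
  pos 5: 111000 XOR 100101 = 011101
  pos 6: 111010 XOR 100101 = 011111
  pos 7: 111110 XOR 100101 = 011011
Remainder (last 5 bits) = 11011. This is the CRC / FCS.

11011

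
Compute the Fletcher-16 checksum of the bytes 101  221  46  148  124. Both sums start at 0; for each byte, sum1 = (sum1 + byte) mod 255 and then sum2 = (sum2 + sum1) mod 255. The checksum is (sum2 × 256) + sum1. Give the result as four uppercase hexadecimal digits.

Running sums (mod 255):
  after byte 0 (101): sum1=101, sum2=101
  after byte 1 (221): sum1=67, sum2=168
  after byte 2 (46): sum1=113, sum2=26
  after byte 3 (148): sum1=6, sum2=32
  after byte 4 (124): sum1=130, sum2=162
Checksum = sum2·256 + sum1 = 162·256 + 130 = 41602 = 0xA282.

A282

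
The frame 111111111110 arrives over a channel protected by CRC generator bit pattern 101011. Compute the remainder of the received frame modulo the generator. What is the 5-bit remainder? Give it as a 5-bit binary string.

Modulo-2 division of 111111111110 by 101011:
  pos 0: 111111 XOR 101011 = 010100
  pos 1: 101001 XOR 101011 = 000010
  pos 5: 101111 XOR 101011 = 000100
Remainder = 01000 (nonzero — an error is detected).

01000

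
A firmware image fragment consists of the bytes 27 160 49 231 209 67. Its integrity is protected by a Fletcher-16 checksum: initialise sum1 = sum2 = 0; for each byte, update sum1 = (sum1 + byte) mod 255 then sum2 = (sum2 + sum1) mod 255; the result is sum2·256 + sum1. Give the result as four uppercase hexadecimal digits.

29E9

Running sums (mod 255):
  after byte 0 (27): sum1=27, sum2=27
  after byte 1 (160): sum1=187, sum2=214
  after byte 2 (49): sum1=236, sum2=195
  after byte 3 (231): sum1=212, sum2=152
  after byte 4 (209): sum1=166, sum2=63
  after byte 5 (67): sum1=233, sum2=41
Checksum = sum2·256 + sum1 = 41·256 + 233 = 10729 = 0x29E9.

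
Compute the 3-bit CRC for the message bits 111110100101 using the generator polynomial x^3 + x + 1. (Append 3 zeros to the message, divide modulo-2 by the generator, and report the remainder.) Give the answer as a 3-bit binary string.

000

Append 3 zeros: 111110100101000. Divide by 1011 (XOR where the leading bit is 1):
  pos 0: 1111 XOR 1011 = 0100
  pos 1: 1001 XOR 1011 = 0010
  pos 3: 1001 XOR 1011 = 0010
  pos 5: 1000 XOR 1011 = 0011
  pos 7: 1110 XOR 1011 = 0101
  pos 8: 1011 XOR 1011 = 0000
Remainder (last 3 bits) = 000. This is the CRC / FCS.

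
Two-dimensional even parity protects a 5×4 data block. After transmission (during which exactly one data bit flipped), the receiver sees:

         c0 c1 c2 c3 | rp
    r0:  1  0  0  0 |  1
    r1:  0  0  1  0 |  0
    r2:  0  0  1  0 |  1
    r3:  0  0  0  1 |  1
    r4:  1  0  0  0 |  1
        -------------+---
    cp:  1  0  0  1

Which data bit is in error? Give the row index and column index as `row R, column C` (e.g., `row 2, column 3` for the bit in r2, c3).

row 1, column 0

Recompute each row's even parity and compare to rp:
  r0: data parity 1, sent rp 1 → ok
  r1: data parity 1, sent rp 0 → mismatch
  r2: data parity 1, sent rp 1 → ok
  r3: data parity 1, sent rp 1 → ok
  r4: data parity 1, sent rp 1 → ok
Recompute each column's even parity and compare to cp:
  c0: data parity 0, sent cp 1 → mismatch
  c1: data parity 0, sent cp 0 → ok
  c2: data parity 0, sent cp 0 → ok
  c3: data parity 1, sent cp 1 → ok
Exactly one row (r1) and one column (c0) fail → the flipped bit is at their intersection.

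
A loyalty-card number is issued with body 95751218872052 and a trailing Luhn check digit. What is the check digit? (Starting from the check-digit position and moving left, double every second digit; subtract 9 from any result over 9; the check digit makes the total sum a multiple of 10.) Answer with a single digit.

Partial digits right→left: 2 5 0 2 7 8 8 1 2 1 5 7 5 9
Double every second digit counting from the check-digit position (so the 1st, 3rd, 5th, ... of the partial from the right).
  doubled (with −9 where >9): 4 0 5 7 4 1 1 → sum 22
  kept as-is: 5 2 8 1 1 7 9 → sum 33
Total = 22 + 33 = 55.
Check digit = (10 − (55 mod 10)) mod 10 = 5.

5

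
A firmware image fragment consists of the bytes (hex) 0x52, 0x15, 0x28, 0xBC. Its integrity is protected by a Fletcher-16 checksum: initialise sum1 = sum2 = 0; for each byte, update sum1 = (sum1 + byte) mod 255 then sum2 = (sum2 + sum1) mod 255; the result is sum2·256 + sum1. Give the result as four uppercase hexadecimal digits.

Running sums (mod 255):
  after byte 0 (0x52): sum1=82, sum2=82
  after byte 1 (0x15): sum1=103, sum2=185
  after byte 2 (0x28): sum1=143, sum2=73
  after byte 3 (0xBC): sum1=76, sum2=149
Checksum = sum2·256 + sum1 = 149·256 + 76 = 38220 = 0x954C.

954C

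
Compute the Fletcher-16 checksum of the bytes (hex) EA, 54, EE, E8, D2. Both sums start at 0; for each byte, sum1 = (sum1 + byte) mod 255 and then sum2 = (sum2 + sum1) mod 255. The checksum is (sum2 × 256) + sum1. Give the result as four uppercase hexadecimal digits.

59E9

Running sums (mod 255):
  after byte 0 (EA): sum1=234, sum2=234
  after byte 1 (54): sum1=63, sum2=42
  after byte 2 (EE): sum1=46, sum2=88
  after byte 3 (E8): sum1=23, sum2=111
  after byte 4 (D2): sum1=233, sum2=89
Checksum = sum2·256 + sum1 = 89·256 + 233 = 23017 = 0x59E9.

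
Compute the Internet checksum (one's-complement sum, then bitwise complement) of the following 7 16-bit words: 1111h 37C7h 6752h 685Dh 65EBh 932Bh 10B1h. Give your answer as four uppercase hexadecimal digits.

DDAF

One's-complement addition (fold any carry out of bit 15 back into bit 0):
  0x1111 + 0x37C7 = 0x048D8
  0x48D8 + 0x6752 = 0x0B02A
  0xB02A + 0x685D = 0x11887 → wrap carry → 0x1888
  0x1888 + 0x65EB = 0x07E73
  0x7E73 + 0x932B = 0x1119E → wrap carry → 0x119F
  0x119F + 0x10B1 = 0x02250
One's-complement sum = 0x2250.
Checksum = ~0x2250 & 0xFFFF = 0xDDAF.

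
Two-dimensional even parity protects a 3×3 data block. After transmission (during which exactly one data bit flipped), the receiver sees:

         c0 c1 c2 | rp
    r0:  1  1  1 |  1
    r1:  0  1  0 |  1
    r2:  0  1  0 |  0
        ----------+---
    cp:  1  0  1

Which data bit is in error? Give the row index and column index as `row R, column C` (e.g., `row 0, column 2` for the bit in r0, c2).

Recompute each row's even parity and compare to rp:
  r0: data parity 1, sent rp 1 → ok
  r1: data parity 1, sent rp 1 → ok
  r2: data parity 1, sent rp 0 → mismatch
Recompute each column's even parity and compare to cp:
  c0: data parity 1, sent cp 1 → ok
  c1: data parity 1, sent cp 0 → mismatch
  c2: data parity 1, sent cp 1 → ok
Exactly one row (r2) and one column (c1) fail → the flipped bit is at their intersection.

row 2, column 1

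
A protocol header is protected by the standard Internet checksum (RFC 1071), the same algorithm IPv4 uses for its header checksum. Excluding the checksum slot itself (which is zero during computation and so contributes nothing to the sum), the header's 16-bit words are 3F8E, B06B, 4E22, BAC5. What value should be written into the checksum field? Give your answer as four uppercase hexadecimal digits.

071E

One's-complement addition (fold any carry out of bit 15 back into bit 0):
  0x3F8E + 0xB06B = 0x0EFF9
  0xEFF9 + 0x4E22 = 0x13E1B → wrap carry → 0x3E1C
  0x3E1C + 0xBAC5 = 0x0F8E1
One's-complement sum = 0xF8E1.
Checksum = ~0xF8E1 & 0xFFFF = 0x071E.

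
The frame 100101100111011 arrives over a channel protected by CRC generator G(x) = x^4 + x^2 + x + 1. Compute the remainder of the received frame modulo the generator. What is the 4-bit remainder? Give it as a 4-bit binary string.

Modulo-2 division of 100101100111011 by 10111:
  pos 0: 10010 XOR 10111 = 00101
  pos 2: 10111 XOR 10111 = 00000
  pos 9: 11101 XOR 10111 = 01010
  pos 10: 10101 XOR 10111 = 00010
Remainder = 0010 (nonzero — an error is detected).

0010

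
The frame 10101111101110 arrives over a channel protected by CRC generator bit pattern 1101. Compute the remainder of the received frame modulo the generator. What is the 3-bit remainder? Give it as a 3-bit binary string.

000

Modulo-2 division of 10101111101110 by 1101:
  pos 0: 1010 XOR 1101 = 0111
  pos 1: 1111 XOR 1101 = 0010
  pos 3: 1011 XOR 1101 = 0110
  pos 4: 1101 XOR 1101 = 0000
  pos 8: 1011 XOR 1101 = 0110
  pos 9: 1101 XOR 1101 = 0000
Remainder = 000 (zero — the frame passes the CRC check).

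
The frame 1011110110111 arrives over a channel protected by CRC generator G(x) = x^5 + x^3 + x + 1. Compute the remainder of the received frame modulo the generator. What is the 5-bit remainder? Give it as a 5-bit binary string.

Modulo-2 division of 1011110110111 by 101011:
  pos 0: 101111 XOR 101011 = 000100
  pos 3: 100011 XOR 101011 = 001000
  pos 5: 100001 XOR 101011 = 001010
  pos 7: 101011 XOR 101011 = 000000
Remainder = 00000 (zero — the frame passes the CRC check).

00000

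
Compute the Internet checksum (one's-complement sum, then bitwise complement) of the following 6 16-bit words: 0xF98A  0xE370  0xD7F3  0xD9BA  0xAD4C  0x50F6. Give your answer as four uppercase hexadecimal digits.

One's-complement addition (fold any carry out of bit 15 back into bit 0):
  0xF98A + 0xE370 = 0x1DCFA → wrap carry → 0xDCFB
  0xDCFB + 0xD7F3 = 0x1B4EE → wrap carry → 0xB4EF
  0xB4EF + 0xD9BA = 0x18EA9 → wrap carry → 0x8EAA
  0x8EAA + 0xAD4C = 0x13BF6 → wrap carry → 0x3BF7
  0x3BF7 + 0x50F6 = 0x08CED
One's-complement sum = 0x8CED.
Checksum = ~0x8CED & 0xFFFF = 0x7312.

7312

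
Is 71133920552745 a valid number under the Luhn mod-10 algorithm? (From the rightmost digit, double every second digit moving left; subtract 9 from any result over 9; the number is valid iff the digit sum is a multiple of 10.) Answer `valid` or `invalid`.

valid

From the right, keep odd positions and double even positions (subtract 9 from any doubled value over 9):
  doubled (positions 2,4,...): 8 4 1 4 6 2 5 → sum 30
  kept (positions 1,3,...): 5 7 5 0 9 3 1 → sum 30
Total = 60.
60 mod 10 = 0, so the number is valid.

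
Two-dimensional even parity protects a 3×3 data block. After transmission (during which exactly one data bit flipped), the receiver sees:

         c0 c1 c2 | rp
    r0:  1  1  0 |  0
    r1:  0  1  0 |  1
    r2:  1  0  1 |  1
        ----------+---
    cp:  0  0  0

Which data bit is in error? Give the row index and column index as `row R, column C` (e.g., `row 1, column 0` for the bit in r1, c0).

Recompute each row's even parity and compare to rp:
  r0: data parity 0, sent rp 0 → ok
  r1: data parity 1, sent rp 1 → ok
  r2: data parity 0, sent rp 1 → mismatch
Recompute each column's even parity and compare to cp:
  c0: data parity 0, sent cp 0 → ok
  c1: data parity 0, sent cp 0 → ok
  c2: data parity 1, sent cp 0 → mismatch
Exactly one row (r2) and one column (c2) fail → the flipped bit is at their intersection.

row 2, column 2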